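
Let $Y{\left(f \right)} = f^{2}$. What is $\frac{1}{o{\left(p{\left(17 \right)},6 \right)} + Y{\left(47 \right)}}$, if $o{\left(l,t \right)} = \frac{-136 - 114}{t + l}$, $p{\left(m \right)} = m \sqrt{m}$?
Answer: $\frac{10774793}{23804768737} + \frac{4250 \sqrt{17}}{23804768737} \approx 0.00045337$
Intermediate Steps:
$p{\left(m \right)} = m^{\frac{3}{2}}$
$o{\left(l,t \right)} = - \frac{250}{l + t}$
$\frac{1}{o{\left(p{\left(17 \right)},6 \right)} + Y{\left(47 \right)}} = \frac{1}{- \frac{250}{17^{\frac{3}{2}} + 6} + 47^{2}} = \frac{1}{- \frac{250}{17 \sqrt{17} + 6} + 2209} = \frac{1}{- \frac{250}{6 + 17 \sqrt{17}} + 2209} = \frac{1}{2209 - \frac{250}{6 + 17 \sqrt{17}}}$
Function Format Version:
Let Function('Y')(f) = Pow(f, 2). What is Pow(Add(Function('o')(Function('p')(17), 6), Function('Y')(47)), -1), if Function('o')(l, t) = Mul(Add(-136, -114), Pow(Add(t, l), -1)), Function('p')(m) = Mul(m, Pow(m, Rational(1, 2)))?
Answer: Add(Rational(10774793, 23804768737), Mul(Rational(4250, 23804768737), Pow(17, Rational(1, 2)))) ≈ 0.00045337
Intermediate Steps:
Function('p')(m) = Pow(m, Rational(3, 2))
Function('o')(l, t) = Mul(-250, Pow(Add(l, t), -1))
Pow(Add(Function('o')(Function('p')(17), 6), Function('Y')(47)), -1) = Pow(Add(Mul(-250, Pow(Add(Pow(17, Rational(3, 2)), 6), -1)), Pow(47, 2)), -1) = Pow(Add(Mul(-250, Pow(Add(Mul(17, Pow(17, Rational(1, 2))), 6), -1)), 2209), -1) = Pow(Add(Mul(-250, Pow(Add(6, Mul(17, Pow(17, Rational(1, 2)))), -1)), 2209), -1) = Pow(Add(2209, Mul(-250, Pow(Add(6, Mul(17, Pow(17, Rational(1, 2)))), -1))), -1)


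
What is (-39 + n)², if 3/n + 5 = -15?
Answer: 613089/400 ≈ 1532.7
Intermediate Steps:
n = -3/20 (n = 3/(-5 - 15) = 3/(-20) = 3*(-1/20) = -3/20 ≈ -0.15000)
(-39 + n)² = (-39 - 3/20)² = (-783/20)² = 613089/400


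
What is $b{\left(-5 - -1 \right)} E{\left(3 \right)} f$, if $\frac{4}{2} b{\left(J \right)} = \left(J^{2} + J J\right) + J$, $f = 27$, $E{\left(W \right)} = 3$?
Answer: $1134$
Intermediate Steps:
$b{\left(J \right)} = J^{2} + \frac{J}{2}$ ($b{\left(J \right)} = \frac{\left(J^{2} + J J\right) + J}{2} = \frac{\left(J^{2} + J^{2}\right) + J}{2} = \frac{2 J^{2} + J}{2} = \frac{J + 2 J^{2}}{2} = J^{2} + \frac{J}{2}$)
$b{\left(-5 - -1 \right)} E{\left(3 \right)} f = \left(-5 - -1\right) \left(\frac{1}{2} - 4\right) 3 \cdot 27 = \left(-5 + 1\right) \left(\frac{1}{2} + \left(-5 + 1\right)\right) 3 \cdot 27 = - 4 \left(\frac{1}{2} - 4\right) 3 \cdot 27 = \left(-4\right) \left(- \frac{7}{2}\right) 3 \cdot 27 = 14 \cdot 3 \cdot 27 = 42 \cdot 27 = 1134$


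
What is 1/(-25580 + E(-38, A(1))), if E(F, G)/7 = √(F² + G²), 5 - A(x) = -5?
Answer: -6395/163565186 - 7*√386/327130372 ≈ -3.9518e-5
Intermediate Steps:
A(x) = 10 (A(x) = 5 - 1*(-5) = 5 + 5 = 10)
E(F, G) = 7*√(F² + G²)
1/(-25580 + E(-38, A(1))) = 1/(-25580 + 7*√((-38)² + 10²)) = 1/(-25580 + 7*√(1444 + 100)) = 1/(-25580 + 7*√1544) = 1/(-25580 + 7*(2*√386)) = 1/(-25580 + 14*√386)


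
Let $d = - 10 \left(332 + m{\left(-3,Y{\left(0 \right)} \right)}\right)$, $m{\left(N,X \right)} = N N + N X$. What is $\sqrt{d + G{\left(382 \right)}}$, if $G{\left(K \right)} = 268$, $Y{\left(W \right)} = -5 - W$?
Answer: $2 i \sqrt{823} \approx 57.376 i$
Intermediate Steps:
$m{\left(N,X \right)} = N^{2} + N X$
$d = -3560$ ($d = - 10 \left(332 - 3 \left(-3 - 5\right)\right) = - 10 \left(332 - -24\right) = - 10 \left(332 + 24\right) = \left(-10\right) 356 = -3560$)
$\sqrt{d + G{\left(382 \right)}} = \sqrt{-3560 + 268} = \sqrt{-3292} = 2 i \sqrt{823}$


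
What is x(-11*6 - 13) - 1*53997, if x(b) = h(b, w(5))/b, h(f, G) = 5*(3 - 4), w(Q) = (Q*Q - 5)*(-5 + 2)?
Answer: -4265758/79 ≈ -53997.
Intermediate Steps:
w(Q) = 15 - 3*Q² (w(Q) = (Q² - 5)*(-3) = (-5 + Q²)*(-3) = 15 - 3*Q²)
h(f, G) = -5 (h(f, G) = 5*(-1) = -5)
x(b) = -5/b
x(-11*6 - 13) - 1*53997 = -5/(-11*6 - 13) - 1*53997 = -5/(-66 - 13) - 53997 = -5/(-79) - 53997 = -5*(-1/79) - 53997 = 5/79 - 53997 = -4265758/79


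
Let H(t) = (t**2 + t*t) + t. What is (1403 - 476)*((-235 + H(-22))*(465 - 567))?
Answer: -67227894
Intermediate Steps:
H(t) = t + 2*t**2 (H(t) = (t**2 + t**2) + t = 2*t**2 + t = t + 2*t**2)
(1403 - 476)*((-235 + H(-22))*(465 - 567)) = (1403 - 476)*((-235 - 22*(1 + 2*(-22)))*(465 - 567)) = 927*((-235 - 22*(1 - 44))*(-102)) = 927*((-235 - 22*(-43))*(-102)) = 927*((-235 + 946)*(-102)) = 927*(711*(-102)) = 927*(-72522) = -67227894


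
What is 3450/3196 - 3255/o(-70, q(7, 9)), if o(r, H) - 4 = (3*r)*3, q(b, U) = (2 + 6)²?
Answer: 1570335/250087 ≈ 6.2792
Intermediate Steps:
q(b, U) = 64 (q(b, U) = 8² = 64)
o(r, H) = 4 + 9*r (o(r, H) = 4 + (3*r)*3 = 4 + 9*r)
3450/3196 - 3255/o(-70, q(7, 9)) = 3450/3196 - 3255/(4 + 9*(-70)) = 3450*(1/3196) - 3255/(4 - 630) = 1725/1598 - 3255/(-626) = 1725/1598 - 3255*(-1/626) = 1725/1598 + 3255/626 = 1570335/250087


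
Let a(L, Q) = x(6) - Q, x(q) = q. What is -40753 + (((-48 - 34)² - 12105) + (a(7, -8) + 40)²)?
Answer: -43218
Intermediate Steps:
a(L, Q) = 6 - Q
-40753 + (((-48 - 34)² - 12105) + (a(7, -8) + 40)²) = -40753 + (((-48 - 34)² - 12105) + ((6 - 1*(-8)) + 40)²) = -40753 + (((-82)² - 12105) + ((6 + 8) + 40)²) = -40753 + ((6724 - 12105) + (14 + 40)²) = -40753 + (-5381 + 54²) = -40753 + (-5381 + 2916) = -40753 - 2465 = -43218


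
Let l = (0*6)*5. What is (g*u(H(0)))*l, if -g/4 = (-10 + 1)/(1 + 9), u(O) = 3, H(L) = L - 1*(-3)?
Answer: 0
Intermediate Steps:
H(L) = 3 + L (H(L) = L + 3 = 3 + L)
l = 0 (l = 0*5 = 0)
g = 18/5 (g = -4*(-10 + 1)/(1 + 9) = -(-36)/10 = -4*(-9/10) = 18/5 ≈ 3.6000)
(g*u(H(0)))*l = ((18/5)*3)*0 = (54/5)*0 = 0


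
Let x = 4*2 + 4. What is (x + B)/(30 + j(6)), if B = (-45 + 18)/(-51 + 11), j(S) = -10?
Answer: 507/800 ≈ 0.63375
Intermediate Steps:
B = 27/40 (B = -27/(-40) = -27*(-1/40) = 27/40 ≈ 0.67500)
x = 12 (x = 8 + 4 = 12)
(x + B)/(30 + j(6)) = (12 + 27/40)/(30 - 10) = (507/40)/20 = (1/20)*(507/40) = 507/800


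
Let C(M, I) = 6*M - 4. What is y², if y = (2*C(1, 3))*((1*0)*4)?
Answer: 0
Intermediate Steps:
C(M, I) = -4 + 6*M
y = 0 (y = (2*(-4 + 6*1))*((1*0)*4) = (2*(-4 + 6))*(0*4) = (2*2)*0 = 4*0 = 0)
y² = 0² = 0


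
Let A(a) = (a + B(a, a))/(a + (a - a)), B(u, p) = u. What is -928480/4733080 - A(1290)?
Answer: -259866/118327 ≈ -2.1962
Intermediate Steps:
A(a) = 2 (A(a) = (a + a)/(a + (a - a)) = (2*a)/(a + 0) = (2*a)/a = 2)
-928480/4733080 - A(1290) = -928480/4733080 - 1*2 = -928480*1/4733080 - 2 = -23212/118327 - 2 = -259866/118327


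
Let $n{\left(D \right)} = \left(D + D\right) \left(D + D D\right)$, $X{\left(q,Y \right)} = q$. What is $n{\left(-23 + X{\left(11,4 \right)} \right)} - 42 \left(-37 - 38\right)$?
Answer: $-18$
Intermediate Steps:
$n{\left(D \right)} = 2 D \left(D + D^{2}\right)$
$n{\left(-23 + X{\left(11,4 \right)} \right)} - 42 \left(-37 - 38\right) = 2 \left(-23 + 11\right)^{2} \left(1 + \left(-23 + 11\right)\right) - 42 \left(-37 - 38\right) = 2 \left(-12\right)^{2} \left(1 - 12\right) - -3150 = 2 \cdot 144 \left(-11\right) + 3150 = -3168 + 3150 = -18$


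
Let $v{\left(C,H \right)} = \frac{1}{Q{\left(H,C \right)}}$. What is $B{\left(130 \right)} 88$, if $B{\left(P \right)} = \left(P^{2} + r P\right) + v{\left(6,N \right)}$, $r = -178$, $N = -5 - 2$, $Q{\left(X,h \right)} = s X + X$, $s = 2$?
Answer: $- \frac{11531608}{21} \approx -5.4912 \cdot 10^{5}$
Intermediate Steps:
$Q{\left(X,h \right)} = 3 X$ ($Q{\left(X,h \right)} = 2 X + X = 3 X$)
$N = -7$ ($N = -5 - 2 = -7$)
$v{\left(C,H \right)} = \frac{1}{3 H}$
$B{\left(P \right)} = - \frac{1}{21} + P^{2} - 178 P$ ($B{\left(P \right)} = \left(P^{2} - 178 P\right) + \frac{1}{3 \left(-7\right)} = \left(P^{2} - 178 P\right) + \frac{1}{3} \left(- \frac{1}{7}\right) = \left(P^{2} - 178 P\right) - \frac{1}{21} = - \frac{1}{21} + P^{2} - 178 P$)
$B{\left(130 \right)} 88 = \left(- \frac{1}{21} + 130^{2} - 23140\right) 88 = \left(- \frac{1}{21} + 16900 - 23140\right) 88 = \left(- \frac{131041}{21}\right) 88 = - \frac{11531608}{21}$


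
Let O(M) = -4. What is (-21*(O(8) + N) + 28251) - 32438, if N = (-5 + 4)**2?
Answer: -4124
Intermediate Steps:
N = 1 (N = (-1)**2 = 1)
(-21*(O(8) + N) + 28251) - 32438 = (-21*(-4 + 1) + 28251) - 32438 = (-21*(-3) + 28251) - 32438 = (63 + 28251) - 32438 = 28314 - 32438 = -4124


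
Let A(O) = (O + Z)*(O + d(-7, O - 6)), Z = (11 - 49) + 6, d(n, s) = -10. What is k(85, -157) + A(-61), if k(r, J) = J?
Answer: 6446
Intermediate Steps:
Z = -32 (Z = -38 + 6 = -32)
A(O) = (-32 + O)*(-10 + O) (A(O) = (O - 32)*(O - 10) = (-32 + O)*(-10 + O))
k(85, -157) + A(-61) = -157 + (320 + (-61)**2 - 42*(-61)) = -157 + (320 + 3721 + 2562) = -157 + 6603 = 6446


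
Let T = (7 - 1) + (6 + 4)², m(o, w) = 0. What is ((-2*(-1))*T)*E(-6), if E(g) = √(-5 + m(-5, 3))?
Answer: 212*I*√5 ≈ 474.05*I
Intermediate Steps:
T = 106 (T = 6 + 10² = 6 + 100 = 106)
E(g) = I*√5 (E(g) = √(-5 + 0) = √(-5) = I*√5)
((-2*(-1))*T)*E(-6) = (-2*(-1)*106)*(I*√5) = (2*106)*(I*√5) = 212*(I*√5) = 212*I*√5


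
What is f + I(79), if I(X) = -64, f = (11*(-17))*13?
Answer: -2495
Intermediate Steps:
f = -2431 (f = -187*13 = -2431)
f + I(79) = -2431 - 64 = -2495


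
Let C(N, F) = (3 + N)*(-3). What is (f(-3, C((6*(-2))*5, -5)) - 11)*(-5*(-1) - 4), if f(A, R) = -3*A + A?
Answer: -5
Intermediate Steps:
C(N, F) = -9 - 3*N
f(A, R) = -2*A
(f(-3, C((6*(-2))*5, -5)) - 11)*(-5*(-1) - 4) = (-2*(-3) - 11)*(-5*(-1) - 4) = (6 - 11)*(5 - 4) = -5*1 = -5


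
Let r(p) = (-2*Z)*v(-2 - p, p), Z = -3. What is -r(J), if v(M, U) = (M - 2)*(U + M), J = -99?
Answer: 1140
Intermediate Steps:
v(M, U) = (-2 + M)*(M + U)
r(p) = 24 + 6*(-2 - p)² + 6*p*(-2 - p) (r(p) = (-2*(-3))*((-2 - p)² - 2*(-2 - p) - 2*p + (-2 - p)*p) = 6*((-2 - p)² + (4 + 2*p) - 2*p + p*(-2 - p)) = 6*(4 + (-2 - p)² + p*(-2 - p)) = 24 + 6*(-2 - p)² + 6*p*(-2 - p))
-r(J) = -(48 + 12*(-99)) = -(48 - 1188) = -1*(-1140) = 1140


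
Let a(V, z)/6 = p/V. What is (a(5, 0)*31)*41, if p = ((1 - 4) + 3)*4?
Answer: 0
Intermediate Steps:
p = 0 (p = (-3 + 3)*4 = 0*4 = 0)
a(V, z) = 0 (a(V, z) = 6*(0/V) = 6*0 = 0)
(a(5, 0)*31)*41 = (0*31)*41 = 0*41 = 0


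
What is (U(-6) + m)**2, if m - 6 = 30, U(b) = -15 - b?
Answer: 729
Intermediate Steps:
m = 36 (m = 6 + 30 = 36)
(U(-6) + m)**2 = ((-15 - 1*(-6)) + 36)**2 = ((-15 + 6) + 36)**2 = (-9 + 36)**2 = 27**2 = 729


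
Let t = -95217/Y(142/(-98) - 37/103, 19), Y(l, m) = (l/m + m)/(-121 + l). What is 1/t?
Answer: 1812841/1121317953999 ≈ 1.6167e-6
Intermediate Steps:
Y(l, m) = (m + l/m)/(-121 + l)
t = 1121317953999/1812841 (t = -95217*19*(-121 + (142/(-98) - 37/103))/((142/(-98) - 37/103) + 19**2) = -95217*19*(-121 + (142*(-1/98) - 37*1/103))/((142*(-1/98) - 37*1/103) + 361) = -95217*19*(-121 + (-71/49 - 37/103))/((-71/49 - 37/103) + 361) = -95217*19*(-121 - 9126/5047)/(-9126/5047 + 361) = -95217/((1/19)*(1812841/5047)/(-619813/5047)) = -95217/((1/19)*(-5047/619813)*(1812841/5047)) = -95217/(-1812841/11776447) = -95217*(-11776447/1812841) = 1121317953999/1812841 ≈ 6.1854e+5)
1/t = 1/(1121317953999/1812841) = 1812841/1121317953999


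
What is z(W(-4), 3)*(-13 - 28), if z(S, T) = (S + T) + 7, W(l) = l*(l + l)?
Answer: -1722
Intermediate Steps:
W(l) = 2*l² (W(l) = l*(2*l) = 2*l²)
z(S, T) = 7 + S + T
z(W(-4), 3)*(-13 - 28) = (7 + 2*(-4)² + 3)*(-13 - 28) = (7 + 2*16 + 3)*(-41) = (7 + 32 + 3)*(-41) = 42*(-41) = -1722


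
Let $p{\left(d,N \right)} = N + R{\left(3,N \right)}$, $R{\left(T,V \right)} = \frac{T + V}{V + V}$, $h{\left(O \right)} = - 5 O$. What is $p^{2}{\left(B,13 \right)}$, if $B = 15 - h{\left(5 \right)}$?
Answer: $\frac{31329}{169} \approx 185.38$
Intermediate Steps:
$B = 40$ ($B = 15 - \left(-5\right) 5 = 15 - -25 = 15 + 25 = 40$)
$R{\left(T,V \right)} = \frac{T + V}{2 V}$
$p{\left(d,N \right)} = N + \frac{3 + N}{2 N}$
$p^{2}{\left(B,13 \right)} = \left(\frac{1}{2} + 13 + \frac{3}{2 \cdot 13}\right)^{2} = \left(\frac{1}{2} + 13 + \frac{3}{2} \cdot \frac{1}{13}\right)^{2} = \left(\frac{1}{2} + 13 + \frac{3}{26}\right)^{2} = \left(\frac{177}{13}\right)^{2} = \frac{31329}{169}$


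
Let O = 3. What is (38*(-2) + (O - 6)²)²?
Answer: 4489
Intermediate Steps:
(38*(-2) + (O - 6)²)² = (38*(-2) + (3 - 6)²)² = (-76 + (-3)²)² = (-76 + 9)² = (-67)² = 4489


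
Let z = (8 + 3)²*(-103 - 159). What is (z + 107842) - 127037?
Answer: -50897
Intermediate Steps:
z = -31702 (z = 11²*(-262) = 121*(-262) = -31702)
(z + 107842) - 127037 = (-31702 + 107842) - 127037 = 76140 - 127037 = -50897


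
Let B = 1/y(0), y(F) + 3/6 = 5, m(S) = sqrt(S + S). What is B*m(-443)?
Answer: 2*I*sqrt(886)/9 ≈ 6.6146*I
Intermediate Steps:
m(S) = sqrt(2)*sqrt(S) (m(S) = sqrt(2*S) = sqrt(2)*sqrt(S))
y(F) = 9/2 (y(F) = -1/2 + 5 = 9/2)
B = 2/9 (B = 1/(9/2) = 2/9 ≈ 0.22222)
B*m(-443) = 2*(sqrt(2)*sqrt(-443))/9 = 2*(sqrt(2)*(I*sqrt(443)))/9 = 2*(I*sqrt(886))/9 = 2*I*sqrt(886)/9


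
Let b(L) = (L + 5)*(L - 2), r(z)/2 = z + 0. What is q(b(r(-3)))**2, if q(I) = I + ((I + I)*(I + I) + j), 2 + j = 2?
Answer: 69696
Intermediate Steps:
j = 0 (j = -2 + 2 = 0)
r(z) = 2*z (r(z) = 2*(z + 0) = 2*z)
b(L) = (-2 + L)*(5 + L) (b(L) = (5 + L)*(-2 + L) = (-2 + L)*(5 + L))
q(I) = I + 4*I**2 (q(I) = I + ((I + I)*(I + I) + 0) = I + ((2*I)*(2*I) + 0) = I + (4*I**2 + 0) = I + 4*I**2)
q(b(r(-3)))**2 = ((-10 + (2*(-3))**2 + 3*(2*(-3)))*(1 + 4*(-10 + (2*(-3))**2 + 3*(2*(-3)))))**2 = ((-10 + (-6)**2 + 3*(-6))*(1 + 4*(-10 + (-6)**2 + 3*(-6))))**2 = ((-10 + 36 - 18)*(1 + 4*(-10 + 36 - 18)))**2 = (8*(1 + 4*8))**2 = (8*(1 + 32))**2 = (8*33)**2 = 264**2 = 69696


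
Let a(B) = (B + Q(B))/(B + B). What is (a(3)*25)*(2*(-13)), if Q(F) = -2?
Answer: -325/3 ≈ -108.33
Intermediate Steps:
a(B) = (-2 + B)/(2*B) (a(B) = (B - 2)/(B + B) = (-2 + B)/((2*B)) = (-2 + B)*(1/(2*B)) = (-2 + B)/(2*B))
(a(3)*25)*(2*(-13)) = (((1/2)*(-2 + 3)/3)*25)*(2*(-13)) = (((1/2)*(1/3)*1)*25)*(-26) = ((1/6)*25)*(-26) = (25/6)*(-26) = -325/3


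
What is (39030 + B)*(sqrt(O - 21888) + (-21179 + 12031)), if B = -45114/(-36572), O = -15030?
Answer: -3264578776638/9143 + 2141175411*I*sqrt(4102)/18286 ≈ -3.5706e+8 + 7.4995e+6*I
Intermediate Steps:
B = 22557/18286 (B = -45114*(-1/36572) = 22557/18286 ≈ 1.2336)
(39030 + B)*(sqrt(O - 21888) + (-21179 + 12031)) = (39030 + 22557/18286)*(sqrt(-15030 - 21888) + (-21179 + 12031)) = 713725137*(sqrt(-36918) - 9148)/18286 = 713725137*(3*I*sqrt(4102) - 9148)/18286 = 713725137*(-9148 + 3*I*sqrt(4102))/18286 = -3264578776638/9143 + 2141175411*I*sqrt(4102)/18286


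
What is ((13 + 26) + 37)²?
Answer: 5776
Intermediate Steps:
((13 + 26) + 37)² = (39 + 37)² = 76² = 5776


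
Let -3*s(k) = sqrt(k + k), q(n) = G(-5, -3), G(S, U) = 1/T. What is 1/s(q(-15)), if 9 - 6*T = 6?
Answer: -3/2 ≈ -1.5000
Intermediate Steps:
T = 1/2 (T = 3/2 - 1/6*6 = 3/2 - 1 = 1/2 ≈ 0.50000)
G(S, U) = 2 (G(S, U) = 1/(1/2) = 1*2 = 2)
q(n) = 2
s(k) = -sqrt(2)*sqrt(k)/3 (s(k) = -sqrt(k + k)/3 = -sqrt(2)*sqrt(k)/3)
1/s(q(-15)) = 1/(-sqrt(2)*sqrt(2)/3) = 1/(-2/3) = -3/2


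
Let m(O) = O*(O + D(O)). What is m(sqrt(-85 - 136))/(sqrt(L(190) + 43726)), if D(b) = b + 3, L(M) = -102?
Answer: -221*sqrt(10906)/10906 + 3*I*sqrt(2410226)/21812 ≈ -2.1162 + 0.21353*I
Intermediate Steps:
D(b) = 3 + b
m(O) = O*(3 + 2*O) (m(O) = O*(O + (3 + O)) = O*(3 + 2*O))
m(sqrt(-85 - 136))/(sqrt(L(190) + 43726)) = (sqrt(-85 - 136)*(3 + 2*sqrt(-85 - 136)))/(sqrt(-102 + 43726)) = (sqrt(-221)*(3 + 2*sqrt(-221)))/(sqrt(43624)) = ((I*sqrt(221))*(3 + 2*(I*sqrt(221))))/((2*sqrt(10906))) = ((I*sqrt(221))*(3 + 2*I*sqrt(221)))*(sqrt(10906)/21812) = (I*sqrt(221)*(3 + 2*I*sqrt(221)))*(sqrt(10906)/21812) = I*sqrt(2410226)*(3 + 2*I*sqrt(221))/21812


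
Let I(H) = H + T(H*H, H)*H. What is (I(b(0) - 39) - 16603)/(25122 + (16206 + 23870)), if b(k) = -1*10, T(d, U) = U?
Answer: -14251/65198 ≈ -0.21858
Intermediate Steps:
b(k) = -10
I(H) = H + H² (I(H) = H + H*H = H + H²)
(I(b(0) - 39) - 16603)/(25122 + (16206 + 23870)) = ((-10 - 39)*(1 + (-10 - 39)) - 16603)/(25122 + (16206 + 23870)) = (-49*(1 - 49) - 16603)/(25122 + 40076) = (-49*(-48) - 16603)/65198 = (2352 - 16603)*(1/65198) = -14251*1/65198 = -14251/65198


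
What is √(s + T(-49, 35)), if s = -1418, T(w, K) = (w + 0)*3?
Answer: I*√1565 ≈ 39.56*I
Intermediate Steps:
T(w, K) = 3*w (T(w, K) = w*3 = 3*w)
√(s + T(-49, 35)) = √(-1418 + 3*(-49)) = √(-1418 - 147) = √(-1565) = I*√1565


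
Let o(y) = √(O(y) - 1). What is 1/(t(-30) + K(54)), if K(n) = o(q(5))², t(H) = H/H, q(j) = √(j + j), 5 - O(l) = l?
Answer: ⅓ + √10/15 ≈ 0.54415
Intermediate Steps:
O(l) = 5 - l
q(j) = √2*√j (q(j) = √(2*j) = √2*√j)
o(y) = √(4 - y) (o(y) = √((5 - y) - 1) = √(4 - y))
t(H) = 1
K(n) = 4 - √10 (K(n) = (√(4 - √2*√5))² = (√(4 - √10))² = 4 - √10)
1/(t(-30) + K(54)) = 1/(1 + (4 - √10)) = 1/(5 - √10)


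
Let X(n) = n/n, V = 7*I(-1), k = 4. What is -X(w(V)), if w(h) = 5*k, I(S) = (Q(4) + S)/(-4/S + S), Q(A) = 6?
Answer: -1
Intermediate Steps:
I(S) = (6 + S)/(S - 4/S) (I(S) = (6 + S)/(-4/S + S) = (6 + S)/(S - 4/S))
V = 35/3 (V = 7*(-(6 - 1)/(-4 + (-1)²)) = 7*(-1*5/(-4 + 1)) = 7*(-1*5/(-3)) = 7*(-1*(-⅓)*5) = 7*(5/3) = 35/3 ≈ 11.667)
w(h) = 20 (w(h) = 5*4 = 20)
X(n) = 1
-X(w(V)) = -1*1 = -1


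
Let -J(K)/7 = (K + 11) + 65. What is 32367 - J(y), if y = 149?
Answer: 33942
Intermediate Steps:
J(K) = -532 - 7*K (J(K) = -7*((K + 11) + 65) = -7*((11 + K) + 65) = -7*(76 + K) = -532 - 7*K)
32367 - J(y) = 32367 - (-532 - 7*149) = 32367 - (-532 - 1043) = 32367 - 1*(-1575) = 32367 + 1575 = 33942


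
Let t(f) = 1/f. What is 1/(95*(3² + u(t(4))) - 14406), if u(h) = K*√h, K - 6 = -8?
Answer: -1/13646 ≈ -7.3282e-5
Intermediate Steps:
K = -2 (K = 6 - 8 = -2)
u(h) = -2*√h
1/(95*(3² + u(t(4))) - 14406) = 1/(95*(3² - 2*√(1/4)) - 14406) = 1/(95*(9 - 2*√(¼)) - 14406) = 1/(95*(9 - 2*½) - 14406) = 1/(95*(9 - 1) - 14406) = 1/(95*8 - 14406) = 1/(760 - 14406) = 1/(-13646) = -1/13646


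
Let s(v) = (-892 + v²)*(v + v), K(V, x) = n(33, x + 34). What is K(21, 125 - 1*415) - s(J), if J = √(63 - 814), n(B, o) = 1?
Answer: 1 + 3286*I*√751 ≈ 1.0 + 90051.0*I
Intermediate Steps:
K(V, x) = 1
J = I*√751 (J = √(-751) = I*√751 ≈ 27.404*I)
s(v) = 2*v*(-892 + v²) (s(v) = (-892 + v²)*(2*v) = 2*v*(-892 + v²))
K(21, 125 - 1*415) - s(J) = 1 - 2*I*√751*(-892 + (I*√751)²) = 1 - 2*I*√751*(-892 - 751) = 1 - 2*I*√751*(-1643) = 1 - (-3286)*I*√751 = 1 + 3286*I*√751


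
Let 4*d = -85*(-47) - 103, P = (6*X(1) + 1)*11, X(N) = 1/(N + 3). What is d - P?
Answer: 1891/2 ≈ 945.50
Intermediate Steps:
X(N) = 1/(3 + N)
P = 55/2 (P = (6/(3 + 1) + 1)*11 = (6/4 + 1)*11 = (6*(¼) + 1)*11 = (3/2 + 1)*11 = (5/2)*11 = 55/2 ≈ 27.500)
d = 973 (d = (-85*(-47) - 103)/4 = (3995 - 103)/4 = (¼)*3892 = 973)
d - P = 973 - 1*55/2 = 973 - 55/2 = 1891/2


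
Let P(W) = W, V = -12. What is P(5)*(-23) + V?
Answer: -127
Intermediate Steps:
P(5)*(-23) + V = 5*(-23) - 12 = -115 - 12 = -127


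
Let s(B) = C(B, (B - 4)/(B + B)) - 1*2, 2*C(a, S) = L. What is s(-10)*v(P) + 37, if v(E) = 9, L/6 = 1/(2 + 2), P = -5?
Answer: 103/4 ≈ 25.750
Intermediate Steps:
L = 3/2 (L = 6/(2 + 2) = 6/4 = 6*(1/4) = 3/2 ≈ 1.5000)
C(a, S) = 3/4 (C(a, S) = (1/2)*(3/2) = 3/4)
s(B) = -5/4 (s(B) = 3/4 - 1*2 = 3/4 - 2 = -5/4)
s(-10)*v(P) + 37 = -5/4*9 + 37 = -45/4 + 37 = 103/4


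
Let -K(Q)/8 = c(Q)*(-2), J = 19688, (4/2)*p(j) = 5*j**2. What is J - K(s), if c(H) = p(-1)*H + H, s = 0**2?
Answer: 19688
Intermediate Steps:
p(j) = 5*j**2/2 (p(j) = (5*j**2)/2 = 5*j**2/2)
s = 0
c(H) = 7*H/2 (c(H) = ((5/2)*(-1)**2)*H + H = ((5/2)*1)*H + H = 5*H/2 + H = 7*H/2)
K(Q) = 56*Q (K(Q) = -8*7*Q/2*(-2) = -(-56)*Q = 56*Q)
J - K(s) = 19688 - 56*0 = 19688 - 1*0 = 19688 + 0 = 19688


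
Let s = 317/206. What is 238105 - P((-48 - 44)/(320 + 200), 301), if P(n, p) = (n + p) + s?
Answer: 1592088662/6695 ≈ 2.3780e+5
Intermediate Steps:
s = 317/206 (s = 317*(1/206) = 317/206 ≈ 1.5388)
P(n, p) = 317/206 + n + p (P(n, p) = (n + p) + 317/206 = 317/206 + n + p)
238105 - P((-48 - 44)/(320 + 200), 301) = 238105 - (317/206 + (-48 - 44)/(320 + 200) + 301) = 238105 - (317/206 - 92/520 + 301) = 238105 - (317/206 - 92*1/520 + 301) = 238105 - (317/206 - 23/130 + 301) = 238105 - 1*2024313/6695 = 238105 - 2024313/6695 = 1592088662/6695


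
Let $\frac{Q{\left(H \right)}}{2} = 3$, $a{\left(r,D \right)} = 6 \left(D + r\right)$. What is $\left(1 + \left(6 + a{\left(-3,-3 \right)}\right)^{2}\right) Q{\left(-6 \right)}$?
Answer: $5406$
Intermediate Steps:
$a{\left(r,D \right)} = 6 D + 6 r$
$Q{\left(H \right)} = 6$ ($Q{\left(H \right)} = 2 \cdot 3 = 6$)
$\left(1 + \left(6 + a{\left(-3,-3 \right)}\right)^{2}\right) Q{\left(-6 \right)} = \left(1 + \left(6 + \left(6 \left(-3\right) + 6 \left(-3\right)\right)\right)^{2}\right) 6 = \left(1 + \left(6 - 36\right)^{2}\right) 6 = \left(1 + \left(-30\right)^{2}\right) 6 = \left(1 + 900\right) 6 = 901 \cdot 6 = 5406$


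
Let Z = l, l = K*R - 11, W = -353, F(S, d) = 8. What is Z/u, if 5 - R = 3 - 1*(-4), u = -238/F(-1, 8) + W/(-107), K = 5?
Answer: 8988/11321 ≈ 0.79392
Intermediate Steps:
u = -11321/428 (u = -238/8 - 353/(-107) = -238*⅛ - 353*(-1/107) = -119/4 + 353/107 = -11321/428 ≈ -26.451)
R = -2 (R = 5 - (3 - 1*(-4)) = 5 - (3 + 4) = 5 - 1*7 = 5 - 7 = -2)
l = -21 (l = 5*(-2) - 11 = -10 - 11 = -21)
Z = -21
Z/u = -21/(-11321/428) = -21*(-428/11321) = 8988/11321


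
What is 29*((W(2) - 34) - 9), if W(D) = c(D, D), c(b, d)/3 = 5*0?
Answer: -1247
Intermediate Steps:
c(b, d) = 0 (c(b, d) = 3*(5*0) = 3*0 = 0)
W(D) = 0
29*((W(2) - 34) - 9) = 29*((0 - 34) - 9) = 29*(-34 - 9) = 29*(-43) = -1247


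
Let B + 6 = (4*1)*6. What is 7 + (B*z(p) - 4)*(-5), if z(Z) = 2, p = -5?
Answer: -153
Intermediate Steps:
B = 18 (B = -6 + (4*1)*6 = -6 + 4*6 = -6 + 24 = 18)
7 + (B*z(p) - 4)*(-5) = 7 + (18*2 - 4)*(-5) = 7 + (36 - 4)*(-5) = 7 + 32*(-5) = 7 - 160 = -153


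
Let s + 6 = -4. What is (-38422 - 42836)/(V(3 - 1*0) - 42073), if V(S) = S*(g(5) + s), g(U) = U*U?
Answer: 40629/21014 ≈ 1.9334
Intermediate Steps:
s = -10 (s = -6 - 4 = -10)
g(U) = U²
V(S) = 15*S (V(S) = S*(5² - 10) = S*(25 - 10) = S*15 = 15*S)
(-38422 - 42836)/(V(3 - 1*0) - 42073) = (-38422 - 42836)/(15*(3 - 1*0) - 42073) = -81258/(15*(3 + 0) - 42073) = -81258/(15*3 - 42073) = -81258/(45 - 42073) = -81258/(-42028) = -81258*(-1/42028) = 40629/21014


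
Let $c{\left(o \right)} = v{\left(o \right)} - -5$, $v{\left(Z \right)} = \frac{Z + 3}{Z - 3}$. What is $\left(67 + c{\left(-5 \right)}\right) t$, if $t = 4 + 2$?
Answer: $\frac{867}{2} \approx 433.5$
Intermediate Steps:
$t = 6$
$v{\left(Z \right)} = \frac{3 + Z}{-3 + Z}$
$c{\left(o \right)} = 5 + \frac{3 + o}{-3 + o}$ ($c{\left(o \right)} = \frac{3 + o}{-3 + o} - -5 = \frac{3 + o}{-3 + o} + 5 = 5 + \frac{3 + o}{-3 + o}$)
$\left(67 + c{\left(-5 \right)}\right) t = \left(67 + \frac{6 \left(-2 - 5\right)}{-3 - 5}\right) 6 = \left(67 + 6 \frac{1}{-8} \left(-7\right)\right) 6 = \left(67 + 6 \left(- \frac{1}{8}\right) \left(-7\right)\right) 6 = \left(67 + \frac{21}{4}\right) 6 = \frac{289}{4} \cdot 6 = \frac{867}{2}$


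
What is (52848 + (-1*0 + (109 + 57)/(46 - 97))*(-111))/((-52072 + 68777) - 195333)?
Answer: -452279/1518338 ≈ -0.29788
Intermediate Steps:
(52848 + (-1*0 + (109 + 57)/(46 - 97))*(-111))/((-52072 + 68777) - 195333) = (52848 + (0 + 166/(-51))*(-111))/(16705 - 195333) = (52848 + (0 + 166*(-1/51))*(-111))/(-178628) = (52848 + (0 - 166/51)*(-111))*(-1/178628) = (52848 - 166/51*(-111))*(-1/178628) = (52848 + 6142/17)*(-1/178628) = (904558/17)*(-1/178628) = -452279/1518338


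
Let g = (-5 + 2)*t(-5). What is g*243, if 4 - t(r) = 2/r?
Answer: -16038/5 ≈ -3207.6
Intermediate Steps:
t(r) = 4 - 2/r
g = -66/5 (g = (-5 + 2)*(4 - 2/(-5)) = -3*(4 - 2*(-⅕)) = -3*(4 + ⅖) = -3*22/5 = -66/5 ≈ -13.200)
g*243 = -66/5*243 = -16038/5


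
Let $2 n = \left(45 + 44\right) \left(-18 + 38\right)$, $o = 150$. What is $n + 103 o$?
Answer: $16340$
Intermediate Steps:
$n = 890$ ($n = \frac{\left(45 + 44\right) \left(-18 + 38\right)}{2} = \frac{89 \cdot 20}{2} = \frac{1}{2} \cdot 1780 = 890$)
$n + 103 o = 890 + 103 \cdot 150 = 890 + 15450 = 16340$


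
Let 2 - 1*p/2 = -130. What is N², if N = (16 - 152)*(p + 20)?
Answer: 1491813376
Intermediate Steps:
p = 264 (p = 4 - 2*(-130) = 4 + 260 = 264)
N = -38624 (N = (16 - 152)*(264 + 20) = -136*284 = -38624)
N² = (-38624)² = 1491813376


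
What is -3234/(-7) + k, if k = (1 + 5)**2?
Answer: 498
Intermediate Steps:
k = 36 (k = 6**2 = 36)
-3234/(-7) + k = -3234/(-7) + 36 = -3234*(-1)/7 + 36 = -154*(-3) + 36 = 462 + 36 = 498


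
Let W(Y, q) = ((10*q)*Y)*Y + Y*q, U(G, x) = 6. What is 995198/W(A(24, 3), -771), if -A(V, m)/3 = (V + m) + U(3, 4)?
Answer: -995198/75489381 ≈ -0.013183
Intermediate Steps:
A(V, m) = -18 - 3*V - 3*m (A(V, m) = -3*((V + m) + 6) = -3*(6 + V + m) = -18 - 3*V - 3*m)
W(Y, q) = Y*q + 10*q*Y² (W(Y, q) = (10*Y*q)*Y + Y*q = 10*q*Y² + Y*q = Y*q + 10*q*Y²)
995198/W(A(24, 3), -771) = 995198/(((-18 - 3*24 - 3*3)*(-771)*(1 + 10*(-18 - 3*24 - 3*3)))) = 995198/(((-18 - 72 - 9)*(-771)*(1 + 10*(-18 - 72 - 9)))) = 995198/((-99*(-771)*(1 + 10*(-99)))) = 995198/((-99*(-771)*(1 - 990))) = 995198/((-99*(-771)*(-989))) = 995198/(-75489381) = 995198*(-1/75489381) = -995198/75489381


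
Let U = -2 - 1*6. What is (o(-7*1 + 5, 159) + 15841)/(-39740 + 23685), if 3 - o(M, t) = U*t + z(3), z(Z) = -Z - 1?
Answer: -3424/3211 ≈ -1.0663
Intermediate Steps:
z(Z) = -1 - Z
U = -8 (U = -2 - 6 = -8)
o(M, t) = 7 + 8*t (o(M, t) = 3 - (-8*t + (-1 - 1*3)) = 3 - (-8*t + (-1 - 3)) = 3 - (-8*t - 4) = 3 - (-4 - 8*t) = 3 + (4 + 8*t) = 7 + 8*t)
(o(-7*1 + 5, 159) + 15841)/(-39740 + 23685) = ((7 + 8*159) + 15841)/(-39740 + 23685) = ((7 + 1272) + 15841)/(-16055) = (1279 + 15841)*(-1/16055) = 17120*(-1/16055) = -3424/3211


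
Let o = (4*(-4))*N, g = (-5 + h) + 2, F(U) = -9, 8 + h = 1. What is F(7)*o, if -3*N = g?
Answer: 480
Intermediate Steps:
h = -7 (h = -8 + 1 = -7)
g = -10 (g = (-5 - 7) + 2 = -12 + 2 = -10)
N = 10/3 (N = -1/3*(-10) = 10/3 ≈ 3.3333)
o = -160/3 (o = (4*(-4))*(10/3) = -16*10/3 = -160/3 ≈ -53.333)
F(7)*o = -9*(-160/3) = 480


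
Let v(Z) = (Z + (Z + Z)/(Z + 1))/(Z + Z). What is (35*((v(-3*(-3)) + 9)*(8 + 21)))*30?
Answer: 292320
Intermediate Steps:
v(Z) = (Z + 2*Z/(1 + Z))/(2*Z) (v(Z) = (Z + (2*Z)/(1 + Z))/((2*Z)) = (Z + 2*Z/(1 + Z))*(1/(2*Z)) = (Z + 2*Z/(1 + Z))/(2*Z))
(35*((v(-3*(-3)) + 9)*(8 + 21)))*30 = (35*(((3 - 3*(-3))/(2*(1 - 3*(-3))) + 9)*(8 + 21)))*30 = (35*(((3 + 9)/(2*(1 + 9)) + 9)*29))*30 = (35*(((½)*12/10 + 9)*29))*30 = (35*(((½)*(⅒)*12 + 9)*29))*30 = (35*((⅗ + 9)*29))*30 = (35*((48/5)*29))*30 = (35*(1392/5))*30 = 9744*30 = 292320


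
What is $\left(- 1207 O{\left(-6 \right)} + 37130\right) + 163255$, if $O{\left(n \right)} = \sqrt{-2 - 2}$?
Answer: $200385 - 2414 i \approx 2.0039 \cdot 10^{5} - 2414.0 i$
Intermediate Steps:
$O{\left(n \right)} = 2 i$ ($O{\left(n \right)} = \sqrt{-4} = 2 i$)
$\left(- 1207 O{\left(-6 \right)} + 37130\right) + 163255 = \left(- 1207 \cdot 2 i + 37130\right) + 163255 = \left(- 2414 i + 37130\right) + 163255 = \left(37130 - 2414 i\right) + 163255 = 200385 - 2414 i$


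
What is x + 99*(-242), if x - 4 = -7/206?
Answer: -4934531/206 ≈ -23954.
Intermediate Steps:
x = 817/206 (x = 4 - 7/206 = 817/206 ≈ 3.9660)
x + 99*(-242) = 817/206 + 99*(-242) = 817/206 - 23958 = -4934531/206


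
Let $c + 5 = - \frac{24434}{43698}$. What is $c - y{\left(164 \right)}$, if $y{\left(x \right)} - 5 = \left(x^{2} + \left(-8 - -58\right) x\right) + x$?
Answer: $- \frac{770626447}{21849} \approx -35271.0$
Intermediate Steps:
$c = - \frac{121462}{21849}$ ($c = -5 - \frac{24434}{43698} = -5 - \frac{12217}{21849} = - \frac{121462}{21849} \approx -5.5592$)
$y{\left(x \right)} = 5 + x^{2} + 51 x$ ($y{\left(x \right)} = 5 + \left(\left(x^{2} + \left(-8 - -58\right) x\right) + x\right) = 5 + \left(\left(x^{2} + \left(-8 + 58\right) x\right) + x\right) = 5 + \left(\left(x^{2} + 50 x\right) + x\right) = 5 + \left(x^{2} + 51 x\right) = 5 + x^{2} + 51 x$)
$c - y{\left(164 \right)} = - \frac{121462}{21849} - \left(5 + 164^{2} + 51 \cdot 164\right) = - \frac{121462}{21849} - \left(5 + 26896 + 8364\right) = - \frac{121462}{21849} - 35265 = - \frac{770626447}{21849}$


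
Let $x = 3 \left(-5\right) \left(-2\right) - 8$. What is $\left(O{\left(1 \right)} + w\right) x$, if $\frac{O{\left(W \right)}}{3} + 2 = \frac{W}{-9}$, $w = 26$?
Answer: $\frac{1298}{3} \approx 432.67$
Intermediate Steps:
$x = 22$ ($x = \left(-15\right) \left(-2\right) - 8 = 30 - 8 = 22$)
$O{\left(W \right)} = -6 - \frac{W}{3}$ ($O{\left(W \right)} = -6 + 3 \frac{W}{-9} = -6 + 3 W \left(- \frac{1}{9}\right) = -6 + 3 \left(- \frac{W}{9}\right) = -6 - \frac{W}{3}$)
$\left(O{\left(1 \right)} + w\right) x = \left(\left(-6 - \frac{1}{3}\right) + 26\right) 22 = \left(- \frac{19}{3} + 26\right) 22 = \frac{59}{3} \cdot 22 = \frac{1298}{3}$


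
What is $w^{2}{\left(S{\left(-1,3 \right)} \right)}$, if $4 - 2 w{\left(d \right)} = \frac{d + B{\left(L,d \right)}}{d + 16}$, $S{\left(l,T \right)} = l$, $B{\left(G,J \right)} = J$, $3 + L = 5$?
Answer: $\frac{961}{225} \approx 4.2711$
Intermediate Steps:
$L = 2$ ($L = -3 + 5 = 2$)
$w{\left(d \right)} = 2 - \frac{d}{16 + d}$ ($w{\left(d \right)} = 2 - \frac{\left(d + d\right) \frac{1}{d + 16}}{2} = 2 - \frac{2 d \frac{1}{16 + d}}{2} = 2 - \frac{d}{16 + d}$)
$w^{2}{\left(S{\left(-1,3 \right)} \right)} = \left(\frac{32 - 1}{16 - 1}\right)^{2} = \left(\frac{1}{15} \cdot 31\right)^{2} = \left(\frac{31}{15}\right)^{2} = \frac{961}{225}$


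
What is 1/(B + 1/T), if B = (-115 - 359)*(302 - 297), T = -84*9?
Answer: -756/1791721 ≈ -0.00042194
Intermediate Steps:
T = -756
B = -2370 (B = -474*5 = -2370)
1/(B + 1/T) = 1/(-2370 + 1/(-756)) = 1/(-2370 - 1/756) = 1/(-1791721/756) = -756/1791721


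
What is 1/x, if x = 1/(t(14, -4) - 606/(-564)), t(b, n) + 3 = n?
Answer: -557/94 ≈ -5.9255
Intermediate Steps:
t(b, n) = -3 + n
x = -94/557 (x = 1/((-3 - 4) - 606/(-564)) = 1/(-7 - 606*(-1/564)) = 1/(-7 + 101/94) = 1/(-557/94) = -94/557 ≈ -0.16876)
1/x = 1/(-94/557) = -557/94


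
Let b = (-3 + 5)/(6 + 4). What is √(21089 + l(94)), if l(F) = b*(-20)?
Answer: √21085 ≈ 145.21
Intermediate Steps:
b = ⅕ (b = 2/10 = 2*(⅒) = ⅕ ≈ 0.20000)
l(F) = -4 (l(F) = (⅕)*(-20) = -4)
√(21089 + l(94)) = √(21089 - 4) = √21085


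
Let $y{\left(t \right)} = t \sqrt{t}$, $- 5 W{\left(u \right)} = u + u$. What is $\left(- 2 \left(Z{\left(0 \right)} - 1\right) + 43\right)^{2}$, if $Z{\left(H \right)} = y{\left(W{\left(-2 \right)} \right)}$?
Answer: $\frac{253381}{125} - \frac{288 \sqrt{5}}{5} \approx 1898.3$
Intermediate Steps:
$W{\left(u \right)} = - \frac{2 u}{5}$ ($W{\left(u \right)} = - \frac{u + u}{5} = - \frac{2 u}{5}$)
$y{\left(t \right)} = t^{\frac{3}{2}}$
$Z{\left(H \right)} = \frac{8 \sqrt{5}}{25}$ ($Z{\left(H \right)} = \left(\left(- \frac{2}{5}\right) \left(-2\right)\right)^{\frac{3}{2}} = \left(\frac{4}{5}\right)^{\frac{3}{2}} = \frac{8 \sqrt{5}}{25}$)
$\left(- 2 \left(Z{\left(0 \right)} - 1\right) + 43\right)^{2} = \left(- 2 \left(\frac{8 \sqrt{5}}{25} - 1\right) + 43\right)^{2} = \left(- 2 \left(-1 + \frac{8 \sqrt{5}}{25}\right) + 43\right)^{2} = \left(\left(2 - \frac{16 \sqrt{5}}{25}\right) + 43\right)^{2} = \left(45 - \frac{16 \sqrt{5}}{25}\right)^{2}$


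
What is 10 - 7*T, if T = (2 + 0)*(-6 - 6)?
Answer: 178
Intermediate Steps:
T = -24 (T = 2*(-12) = -24)
10 - 7*T = 10 - 7*(-24) = 10 + 168 = 178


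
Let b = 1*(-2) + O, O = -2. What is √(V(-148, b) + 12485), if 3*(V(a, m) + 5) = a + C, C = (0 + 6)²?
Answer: 4*√6999/3 ≈ 111.55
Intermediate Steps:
C = 36 (C = 6² = 36)
b = -4 (b = 1*(-2) - 2 = -2 - 2 = -4)
V(a, m) = 7 + a/3 (V(a, m) = -5 + (a + 36)/3 = -5 + (36 + a)/3 = -5 + (12 + a/3) = 7 + a/3)
√(V(-148, b) + 12485) = √((7 + (⅓)*(-148)) + 12485) = √((7 - 148/3) + 12485) = √(-127/3 + 12485) = √(37328/3) = 4*√6999/3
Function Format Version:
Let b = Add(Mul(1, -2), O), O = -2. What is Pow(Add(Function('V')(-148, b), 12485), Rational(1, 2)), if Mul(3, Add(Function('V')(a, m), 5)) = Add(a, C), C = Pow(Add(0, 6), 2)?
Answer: Mul(Rational(4, 3), Pow(6999, Rational(1, 2))) ≈ 111.55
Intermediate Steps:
C = 36 (C = Pow(6, 2) = 36)
b = -4 (b = Add(Mul(1, -2), -2) = Add(-2, -2) = -4)
Function('V')(a, m) = Add(7, Mul(Rational(1, 3), a)) (Function('V')(a, m) = Add(-5, Mul(Rational(1, 3), Add(a, 36))) = Add(-5, Mul(Rational(1, 3), Add(36, a))) = Add(-5, Add(12, Mul(Rational(1, 3), a))) = Add(7, Mul(Rational(1, 3), a)))
Pow(Add(Function('V')(-148, b), 12485), Rational(1, 2)) = Pow(Add(Add(7, Mul(Rational(1, 3), -148)), 12485), Rational(1, 2)) = Pow(Add(Add(7, Rational(-148, 3)), 12485), Rational(1, 2)) = Pow(Add(Rational(-127, 3), 12485), Rational(1, 2)) = Pow(Rational(37328, 3), Rational(1, 2)) = Mul(Rational(4, 3), Pow(6999, Rational(1, 2)))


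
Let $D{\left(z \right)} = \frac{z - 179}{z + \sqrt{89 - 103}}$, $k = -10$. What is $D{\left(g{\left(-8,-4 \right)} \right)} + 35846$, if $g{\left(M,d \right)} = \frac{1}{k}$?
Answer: $\frac{37637 i + 358460 \sqrt{14}}{i + 10 \sqrt{14}} \approx 35847.0 + 47.832 i$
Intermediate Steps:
$g{\left(M,d \right)} = - \frac{1}{10}$ ($g{\left(M,d \right)} = \frac{1}{-10} = - \frac{1}{10}$)
$D{\left(z \right)} = \frac{-179 + z}{z + i \sqrt{14}}$ ($D{\left(z \right)} = \frac{-179 + z}{z + \sqrt{-14}} = \frac{-179 + z}{z + i \sqrt{14}}$)
$D{\left(g{\left(-8,-4 \right)} \right)} + 35846 = \frac{-179 - \frac{1}{10}}{- \frac{1}{10} + i \sqrt{14}} + 35846 = \frac{1}{- \frac{1}{10} + i \sqrt{14}} \left(- \frac{1791}{10}\right) + 35846 = - \frac{1791}{10 \left(- \frac{1}{10} + i \sqrt{14}\right)} + 35846 = 35846 - \frac{1791}{10 \left(- \frac{1}{10} + i \sqrt{14}\right)}$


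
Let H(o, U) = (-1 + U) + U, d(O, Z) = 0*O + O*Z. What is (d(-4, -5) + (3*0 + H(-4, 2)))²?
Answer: 529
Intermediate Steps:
d(O, Z) = O*Z (d(O, Z) = 0 + O*Z = O*Z)
H(o, U) = -1 + 2*U
(d(-4, -5) + (3*0 + H(-4, 2)))² = (-4*(-5) + (3*0 + (-1 + 2*2)))² = (20 + (0 + (-1 + 4)))² = (20 + (0 + 3))² = (20 + 3)² = 23² = 529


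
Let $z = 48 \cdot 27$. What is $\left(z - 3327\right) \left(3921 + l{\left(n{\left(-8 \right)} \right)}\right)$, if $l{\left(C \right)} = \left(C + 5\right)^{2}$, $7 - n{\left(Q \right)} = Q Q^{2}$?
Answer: $-565627407$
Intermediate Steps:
$n{\left(Q \right)} = 7 - Q^{3}$ ($n{\left(Q \right)} = 7 - Q Q^{2} = 7 - Q^{3}$)
$l{\left(C \right)} = \left(5 + C\right)^{2}$
$z = 1296$
$\left(z - 3327\right) \left(3921 + l{\left(n{\left(-8 \right)} \right)}\right) = \left(1296 - 3327\right) \left(3921 + \left(5 + \left(7 - \left(-8\right)^{3}\right)\right)^{2}\right) = - 2031 \left(3921 + \left(5 + \left(7 - -512\right)\right)^{2}\right) = - 2031 \left(3921 + \left(5 + \left(7 + 512\right)\right)^{2}\right) = - 2031 \left(3921 + \left(5 + 519\right)^{2}\right) = - 2031 \left(3921 + 524^{2}\right) = - 2031 \left(3921 + 274576\right) = \left(-2031\right) 278497 = -565627407$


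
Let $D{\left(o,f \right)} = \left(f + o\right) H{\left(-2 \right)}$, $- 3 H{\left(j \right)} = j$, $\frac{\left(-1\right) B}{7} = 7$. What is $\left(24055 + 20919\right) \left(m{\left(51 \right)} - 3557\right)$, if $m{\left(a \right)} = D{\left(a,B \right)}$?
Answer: $- \frac{479737658}{3} \approx -1.5991 \cdot 10^{8}$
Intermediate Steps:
$B = -49$ ($B = \left(-7\right) 7 = -49$)
$H{\left(j \right)} = - \frac{j}{3}$
$D{\left(o,f \right)} = \frac{2 f}{3} + \frac{2 o}{3}$ ($D{\left(o,f \right)} = \left(f + o\right) \left(\left(- \frac{1}{3}\right) \left(-2\right)\right) = \left(f + o\right) \frac{2}{3} = \frac{2 f}{3} + \frac{2 o}{3}$)
$m{\left(a \right)} = - \frac{98}{3} + \frac{2 a}{3}$ ($m{\left(a \right)} = \frac{2}{3} \left(-49\right) + \frac{2 a}{3} = - \frac{98}{3} + \frac{2 a}{3}$)
$\left(24055 + 20919\right) \left(m{\left(51 \right)} - 3557\right) = \left(24055 + 20919\right) \left(\left(- \frac{98}{3} + \frac{2}{3} \cdot 51\right) - 3557\right) = 44974 \left(\left(- \frac{98}{3} + 34\right) - 3557\right) = 44974 \left(\frac{4}{3} - 3557\right) = 44974 \left(- \frac{10667}{3}\right) = - \frac{479737658}{3}$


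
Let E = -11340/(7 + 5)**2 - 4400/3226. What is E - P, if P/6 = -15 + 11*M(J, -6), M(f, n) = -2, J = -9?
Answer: 915449/6452 ≈ 141.89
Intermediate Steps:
P = -222 (P = 6*(-15 + 11*(-2)) = 6*(-15 - 22) = 6*(-37) = -222)
E = -516895/6452 (E = -11340/(12**2) - 4400*1/3226 = -11340/144 - 2200/1613 = -11340*1/144 - 2200/1613 = -315/4 - 2200/1613 = -516895/6452 ≈ -80.114)
E - P = -516895/6452 - 1*(-222) = -516895/6452 + 222 = 915449/6452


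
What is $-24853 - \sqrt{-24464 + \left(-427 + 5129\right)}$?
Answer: $-24853 - i \sqrt{19762} \approx -24853.0 - 140.58 i$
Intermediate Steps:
$-24853 - \sqrt{-24464 + \left(-427 + 5129\right)} = -24853 - \sqrt{-24464 + 4702} = -24853 - \sqrt{-19762} = -24853 - i \sqrt{19762}$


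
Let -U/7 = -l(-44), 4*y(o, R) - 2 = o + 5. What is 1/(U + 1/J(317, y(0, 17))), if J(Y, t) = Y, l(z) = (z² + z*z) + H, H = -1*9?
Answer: 317/8571998 ≈ 3.6981e-5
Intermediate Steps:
H = -9
y(o, R) = 7/4 + o/4 (y(o, R) = ½ + (o + 5)/4 = ½ + (5 + o)/4 = ½ + (5/4 + o/4) = 7/4 + o/4)
l(z) = -9 + 2*z² (l(z) = (z² + z*z) - 9 = (z² + z²) - 9 = 2*z² - 9 = -9 + 2*z²)
U = 27041 (U = -(-7)*(-9 + 2*(-44)²) = -(-7)*(-9 + 2*1936) = -(-7)*(-9 + 3872) = -(-7)*3863 = -7*(-3863) = 27041)
1/(U + 1/J(317, y(0, 17))) = 1/(27041 + 1/317) = 1/(8571998/317) = 317/8571998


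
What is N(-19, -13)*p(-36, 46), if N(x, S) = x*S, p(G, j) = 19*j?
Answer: 215878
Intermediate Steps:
N(x, S) = S*x
N(-19, -13)*p(-36, 46) = (-13*(-19))*(19*46) = 247*874 = 215878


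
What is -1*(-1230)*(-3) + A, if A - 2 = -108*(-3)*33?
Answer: 7004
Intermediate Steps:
A = 10694 (A = 2 - 108*(-3)*33 = 2 + 324*33 = 2 + 10692 = 10694)
-1*(-1230)*(-3) + A = -1*(-1230)*(-3) + 10694 = 1230*(-3) + 10694 = -3690 + 10694 = 7004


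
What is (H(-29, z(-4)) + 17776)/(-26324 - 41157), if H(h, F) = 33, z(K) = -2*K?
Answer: -17809/67481 ≈ -0.26391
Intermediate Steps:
(H(-29, z(-4)) + 17776)/(-26324 - 41157) = (33 + 17776)/(-26324 - 41157) = 17809/(-67481) = 17809*(-1/67481) = -17809/67481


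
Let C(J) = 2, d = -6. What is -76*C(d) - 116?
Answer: -268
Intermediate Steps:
-76*C(d) - 116 = -76*2 - 116 = -152 - 116 = -268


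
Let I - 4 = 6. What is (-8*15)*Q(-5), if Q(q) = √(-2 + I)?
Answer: -240*√2 ≈ -339.41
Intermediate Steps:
I = 10 (I = 4 + 6 = 10)
Q(q) = 2*√2 (Q(q) = √(-2 + 10) = √8 = 2*√2)
(-8*15)*Q(-5) = (-8*15)*(2*√2) = -240*√2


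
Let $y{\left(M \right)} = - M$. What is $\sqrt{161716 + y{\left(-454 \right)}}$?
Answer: $\sqrt{162170} \approx 402.7$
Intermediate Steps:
$\sqrt{161716 + y{\left(-454 \right)}} = \sqrt{161716 - -454} = \sqrt{161716 + 454} = \sqrt{162170}$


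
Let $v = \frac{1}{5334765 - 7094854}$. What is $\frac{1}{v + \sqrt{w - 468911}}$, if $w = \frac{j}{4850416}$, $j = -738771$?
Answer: $- \frac{8537163847024}{7045937835324254152682403} - \frac{12391653151684 i \sqrt{689490925728858797}}{7045937835324254152682403} \approx -1.2116 \cdot 10^{-12} - 0.0014603 i$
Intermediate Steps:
$w = - \frac{738771}{4850416} \approx -0.15231$
$v = - \frac{1}{1760089}$ ($v = \frac{1}{-1760089} = - \frac{1}{1760089} \approx -5.6815 \cdot 10^{-7}$)
$\frac{1}{v + \sqrt{w - 468911}} = \frac{1}{- \frac{1}{1760089} + \sqrt{- \frac{738771}{4850416} - 468911}} = \frac{1}{- \frac{1}{1760089} + \sqrt{- \frac{2274414155747}{4850416}}} = \frac{1}{- \frac{1}{1760089} + \frac{i \sqrt{689490925728858797}}{1212604}}$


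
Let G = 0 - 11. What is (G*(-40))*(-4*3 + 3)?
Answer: -3960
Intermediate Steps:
G = -11
(G*(-40))*(-4*3 + 3) = (-11*(-40))*(-4*3 + 3) = 440*(-12 + 3) = 440*(-9) = -3960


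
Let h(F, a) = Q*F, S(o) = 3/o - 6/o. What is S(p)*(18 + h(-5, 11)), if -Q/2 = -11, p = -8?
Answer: -69/2 ≈ -34.500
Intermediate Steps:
S(o) = -3/o
Q = 22 (Q = -2*(-11) = 22)
h(F, a) = 22*F
S(p)*(18 + h(-5, 11)) = (-3/(-8))*(18 + 22*(-5)) = (-3*(-⅛))*(18 - 110) = (3/8)*(-92) = -69/2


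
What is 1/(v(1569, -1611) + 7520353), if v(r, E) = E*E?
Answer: 1/10115674 ≈ 9.8857e-8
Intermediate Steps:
v(r, E) = E²
1/(v(1569, -1611) + 7520353) = 1/((-1611)² + 7520353) = 1/(2595321 + 7520353) = 1/10115674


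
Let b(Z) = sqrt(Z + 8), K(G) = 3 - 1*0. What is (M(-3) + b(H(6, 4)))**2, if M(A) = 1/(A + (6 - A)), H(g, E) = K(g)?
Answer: 397/36 + sqrt(11)/3 ≈ 12.133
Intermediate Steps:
K(G) = 3 (K(G) = 3 + 0 = 3)
H(g, E) = 3
M(A) = 1/6
b(Z) = sqrt(8 + Z)
(M(-3) + b(H(6, 4)))**2 = (1/6 + sqrt(8 + 3))**2 = (1/6 + sqrt(11))**2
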